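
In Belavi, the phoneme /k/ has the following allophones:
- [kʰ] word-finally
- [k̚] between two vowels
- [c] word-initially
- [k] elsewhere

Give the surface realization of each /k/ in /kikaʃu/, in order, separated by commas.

Occurrence 1 (position 1): word-initially → [c].
Occurrence 2 (position 3): between two vowels → [k̚].

[c], [k̚]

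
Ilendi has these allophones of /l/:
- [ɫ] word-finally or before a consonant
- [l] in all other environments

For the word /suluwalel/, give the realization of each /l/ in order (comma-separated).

Occurrence 1 (position 3): no conditioning environment matches → elsewhere allophone [l].
Occurrence 2 (position 7): no conditioning environment matches → elsewhere allophone [l].
Occurrence 3 (position 9): word-finally or before a consonant → [ɫ].

[l], [l], [ɫ]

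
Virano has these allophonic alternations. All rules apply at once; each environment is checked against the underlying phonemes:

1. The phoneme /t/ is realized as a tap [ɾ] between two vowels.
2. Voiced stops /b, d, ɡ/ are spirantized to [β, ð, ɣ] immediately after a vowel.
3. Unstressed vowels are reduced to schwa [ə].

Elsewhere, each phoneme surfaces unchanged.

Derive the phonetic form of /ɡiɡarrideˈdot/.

[ɡəɣərrəðəˈðot]

/ɡ/ (word-initial) fails the environment for rule 2, so it stays [ɡ].
/i/ (between /ɡ/ and /ɡ/): in an unstressed syllable, so rule 3 applies → [ə].
/ɡ/ (between /i/ and /a/) occurs immediately after a vowel → [ɣ] by rule 2.
/a/ — between /ɡ/ and /r/, in an unstressed syllable — surfaces as [ə] (rule 3).
Rule 3 applies to /i/ (between /r/ and /d/: in an unstressed syllable) → [ə].
/d/ (between /i/ and /e/): immediately after a vowel, so rule 2 applies → [ð].
/e/ (between /d/ and /d/): in an unstressed syllable, so rule 3 applies → [ə].
/d/ — between /e/ and /o/, immediately after a vowel — surfaces as [ð] (rule 2).
/o/ (between /d/ and /t/): rule 3 targets it, but not in an unstressed syllable → unchanged [o].
/t/ (word-final) fails the environment for rule 1, so it stays [t].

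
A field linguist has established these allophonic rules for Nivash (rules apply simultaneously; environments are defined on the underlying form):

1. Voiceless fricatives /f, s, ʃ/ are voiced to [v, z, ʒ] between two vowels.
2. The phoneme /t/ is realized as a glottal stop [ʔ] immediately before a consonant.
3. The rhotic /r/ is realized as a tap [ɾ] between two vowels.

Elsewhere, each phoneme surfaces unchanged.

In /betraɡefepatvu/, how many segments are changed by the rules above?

3

Segments that undergo a rule: /t/ → [ʔ] (rule 2); /f/ → [v] (rule 1); /t/ → [ʔ] (rule 2).
All other segments surface unchanged.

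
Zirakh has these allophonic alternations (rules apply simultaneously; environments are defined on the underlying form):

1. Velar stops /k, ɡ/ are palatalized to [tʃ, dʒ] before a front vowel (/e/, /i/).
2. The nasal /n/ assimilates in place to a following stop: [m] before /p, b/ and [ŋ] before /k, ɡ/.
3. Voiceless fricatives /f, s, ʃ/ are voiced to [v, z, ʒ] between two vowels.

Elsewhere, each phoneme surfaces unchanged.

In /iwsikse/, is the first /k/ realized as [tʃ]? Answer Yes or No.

/k/ (between /i/ and /s/): rule 1 targets it, but not before a front vowel → unchanged [k].
The actual realization is [k], not [tʃ].

No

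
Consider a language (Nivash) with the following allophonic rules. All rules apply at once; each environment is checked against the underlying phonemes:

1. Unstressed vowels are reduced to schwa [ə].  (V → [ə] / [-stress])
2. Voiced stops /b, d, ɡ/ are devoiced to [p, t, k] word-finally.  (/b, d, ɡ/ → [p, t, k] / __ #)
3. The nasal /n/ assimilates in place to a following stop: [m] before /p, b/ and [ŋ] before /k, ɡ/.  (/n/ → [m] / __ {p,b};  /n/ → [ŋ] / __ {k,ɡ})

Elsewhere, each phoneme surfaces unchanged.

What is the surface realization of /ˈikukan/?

/i/ (word-initial) is in the target of rule 1 but the environment (in an unstressed syllable) is not met → [i].
/k/ — not in any rule's target class → [k].
/u/ meets the environment for rule 1 (in an unstressed syllable) → [ə].
/k/ — not in any rule's target class → [k].
/a/ — between /k/ and /n/, in an unstressed syllable — surfaces as [ə] (rule 1).
/n/ — word-final; rule 3 does not apply here → [n].

[ˈikəkən]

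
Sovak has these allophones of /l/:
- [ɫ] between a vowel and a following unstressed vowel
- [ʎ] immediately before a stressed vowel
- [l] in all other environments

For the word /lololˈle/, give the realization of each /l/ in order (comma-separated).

Occurrence 1 (position 1): no conditioning environment matches → elsewhere allophone [l].
Occurrence 2 (position 3): between a vowel and a following unstressed vowel → [ɫ].
Occurrence 3 (position 5): no conditioning environment matches → elsewhere allophone [l].
Occurrence 4 (position 6): immediately before a stressed vowel → [ʎ].

[l], [ɫ], [l], [ʎ]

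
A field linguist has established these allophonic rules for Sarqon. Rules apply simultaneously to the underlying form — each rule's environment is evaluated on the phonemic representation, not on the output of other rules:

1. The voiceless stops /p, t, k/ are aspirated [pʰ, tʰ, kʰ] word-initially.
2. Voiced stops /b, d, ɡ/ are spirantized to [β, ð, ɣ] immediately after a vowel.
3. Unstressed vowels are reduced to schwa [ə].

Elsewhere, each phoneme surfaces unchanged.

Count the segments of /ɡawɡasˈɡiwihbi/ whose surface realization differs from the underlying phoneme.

4

Segments that undergo a rule: /a/ → [ə] (rule 3); /a/ → [ə] (rule 3); /i/ → [ə] (rule 3); /i/ → [ə] (rule 3).
All other segments surface unchanged.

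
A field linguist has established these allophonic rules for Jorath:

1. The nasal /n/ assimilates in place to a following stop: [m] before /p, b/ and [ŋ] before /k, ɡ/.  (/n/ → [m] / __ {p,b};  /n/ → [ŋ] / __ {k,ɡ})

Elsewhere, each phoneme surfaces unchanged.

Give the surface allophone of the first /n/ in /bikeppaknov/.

[n]

/n/ (between /k/ and /o/): rule 1 targets it, but not before a labial or velar stop → unchanged [n].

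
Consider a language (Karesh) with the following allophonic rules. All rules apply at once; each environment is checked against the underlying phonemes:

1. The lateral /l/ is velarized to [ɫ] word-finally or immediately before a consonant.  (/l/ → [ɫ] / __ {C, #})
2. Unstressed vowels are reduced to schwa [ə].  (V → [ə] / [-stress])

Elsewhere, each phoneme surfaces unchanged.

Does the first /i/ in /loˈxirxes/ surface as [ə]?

/i/ (between /x/ and /r/) fails the environment for rule 2, so it stays [i].
The actual realization is [i], not [ə].

No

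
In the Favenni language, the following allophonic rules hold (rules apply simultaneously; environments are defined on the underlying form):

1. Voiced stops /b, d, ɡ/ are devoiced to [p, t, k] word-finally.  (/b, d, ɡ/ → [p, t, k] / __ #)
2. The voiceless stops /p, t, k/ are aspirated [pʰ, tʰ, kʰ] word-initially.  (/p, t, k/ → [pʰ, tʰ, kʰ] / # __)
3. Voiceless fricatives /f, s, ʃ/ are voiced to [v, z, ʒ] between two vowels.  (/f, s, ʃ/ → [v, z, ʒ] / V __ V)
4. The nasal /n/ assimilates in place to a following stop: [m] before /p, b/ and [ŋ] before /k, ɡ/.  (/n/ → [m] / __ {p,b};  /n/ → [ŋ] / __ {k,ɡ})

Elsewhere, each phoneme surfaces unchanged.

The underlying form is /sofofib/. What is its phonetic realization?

[sovovip]

/s/ (word-initial) fails the environment for rule 3, so it stays [s].
/o/ — not in any rule's target class → [o].
Rule 3 applies to /f/ (between /o/ and /o/: between two vowels) → [v].
/o/ (between /f/ and /f/): no rule targets it → [o].
/f/ meets the environment for rule 3 (between two vowels) → [v].
/i/ — not in any rule's target class → [i].
Rule 1 applies to /b/ (word-final: word-finally) → [p].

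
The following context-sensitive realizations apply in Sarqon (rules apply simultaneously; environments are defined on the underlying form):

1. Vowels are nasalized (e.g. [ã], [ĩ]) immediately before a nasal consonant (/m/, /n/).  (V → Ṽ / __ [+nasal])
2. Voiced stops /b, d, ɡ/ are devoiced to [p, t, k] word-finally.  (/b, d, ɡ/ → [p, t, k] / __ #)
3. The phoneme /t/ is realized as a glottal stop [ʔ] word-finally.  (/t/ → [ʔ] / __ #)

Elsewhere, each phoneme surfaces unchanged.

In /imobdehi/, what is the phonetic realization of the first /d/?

/d/ (between /b/ and /e/) fails the environment for rule 2, so it stays [d].

[d]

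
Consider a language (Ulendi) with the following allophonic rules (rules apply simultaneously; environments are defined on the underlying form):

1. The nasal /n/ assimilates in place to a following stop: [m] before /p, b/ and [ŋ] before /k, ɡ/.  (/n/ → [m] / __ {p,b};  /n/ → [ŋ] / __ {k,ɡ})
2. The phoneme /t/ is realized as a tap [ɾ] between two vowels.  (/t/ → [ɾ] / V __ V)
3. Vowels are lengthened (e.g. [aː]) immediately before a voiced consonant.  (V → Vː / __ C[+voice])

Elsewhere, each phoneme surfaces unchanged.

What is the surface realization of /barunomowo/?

/b/ stays [b].
/a/ — between /b/ and /r/, before a voiced consonant — surfaces as [aː] (rule 3).
/r/ (between /a/ and /u/) is unaffected → [r].
/u/ meets the environment for rule 3 (before a voiced consonant) → [uː].
/n/ (between /u/ and /o/) is in the target of rule 1 but the environment (before a labial or velar stop) is not met → [n].
/o/ meets the environment for rule 3 (before a voiced consonant) → [oː].
/m/ — not in any rule's target class → [m].
/o/ — between /m/ and /w/, before a voiced consonant — surfaces as [oː] (rule 3).
/w/ stays [w].
/o/ (word-final) is in the target of rule 3 but the environment (before a voiced consonant) is not met → [o].

[baːruːnoːmoːwo]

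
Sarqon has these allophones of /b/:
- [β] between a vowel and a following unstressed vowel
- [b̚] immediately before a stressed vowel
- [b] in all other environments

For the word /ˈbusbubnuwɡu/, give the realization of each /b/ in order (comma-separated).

Occurrence 1 (position 1): immediately before a stressed vowel → [b̚].
Occurrence 2 (position 4): no conditioning environment matches → elsewhere allophone [b].
Occurrence 3 (position 6): no conditioning environment matches → elsewhere allophone [b].

[b̚], [b], [b]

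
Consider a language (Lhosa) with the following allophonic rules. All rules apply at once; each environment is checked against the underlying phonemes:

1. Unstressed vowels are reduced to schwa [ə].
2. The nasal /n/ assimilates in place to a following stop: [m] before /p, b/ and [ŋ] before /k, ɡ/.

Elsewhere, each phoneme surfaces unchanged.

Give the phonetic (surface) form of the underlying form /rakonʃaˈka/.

[rəkənʃəˈka]

/r/ (word-initial): no rule targets it → [r].
/a/ meets the environment for rule 1 (in an unstressed syllable) → [ə].
/k/ — not in any rule's target class → [k].
/o/ — between /k/ and /n/, in an unstressed syllable — surfaces as [ə] (rule 1).
/n/ — between /o/ and /ʃ/; rule 2 does not apply here → [n].
/ʃ/ (between /n/ and /a/): no rule targets it → [ʃ].
/a/ meets the environment for rule 1 (in an unstressed syllable) → [ə].
/k/ (between /a/ and /a/): no rule targets it → [k].
/a/ (word-final) fails the environment for rule 1, so it stays [a].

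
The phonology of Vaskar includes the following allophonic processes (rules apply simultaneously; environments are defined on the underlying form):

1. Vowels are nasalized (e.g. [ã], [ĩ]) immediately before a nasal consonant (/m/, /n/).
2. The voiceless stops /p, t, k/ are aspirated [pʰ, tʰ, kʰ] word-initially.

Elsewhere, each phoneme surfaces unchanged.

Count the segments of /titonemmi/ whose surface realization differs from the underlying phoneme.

3

Segments that undergo a rule: /t/ → [tʰ] (rule 2); /o/ → [õ] (rule 1); /e/ → [ẽ] (rule 1).
All other segments surface unchanged.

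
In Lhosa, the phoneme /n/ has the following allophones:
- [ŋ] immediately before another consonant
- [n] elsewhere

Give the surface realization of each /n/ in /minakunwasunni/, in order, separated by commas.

Occurrence 1 (position 3): no conditioning environment matches → elsewhere allophone [n].
Occurrence 2 (position 7): immediately before another consonant → [ŋ].
Occurrence 3 (position 12): immediately before another consonant → [ŋ].
Occurrence 4 (position 13): no conditioning environment matches → elsewhere allophone [n].

[n], [ŋ], [ŋ], [n]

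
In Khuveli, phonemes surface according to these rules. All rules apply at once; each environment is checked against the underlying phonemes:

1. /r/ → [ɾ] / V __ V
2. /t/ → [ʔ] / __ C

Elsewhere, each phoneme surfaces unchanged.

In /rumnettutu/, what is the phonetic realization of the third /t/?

[t]

/t/ (between /u/ and /u/): rule 2 targets it, but not immediately before a consonant → unchanged [t].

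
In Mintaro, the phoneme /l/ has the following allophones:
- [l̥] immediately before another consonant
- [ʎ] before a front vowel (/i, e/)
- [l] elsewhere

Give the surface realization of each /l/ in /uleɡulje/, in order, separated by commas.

[ʎ], [l̥]

Occurrence 1 (position 2): before a front vowel (/i, e/) → [ʎ].
Occurrence 2 (position 6): immediately before another consonant → [l̥].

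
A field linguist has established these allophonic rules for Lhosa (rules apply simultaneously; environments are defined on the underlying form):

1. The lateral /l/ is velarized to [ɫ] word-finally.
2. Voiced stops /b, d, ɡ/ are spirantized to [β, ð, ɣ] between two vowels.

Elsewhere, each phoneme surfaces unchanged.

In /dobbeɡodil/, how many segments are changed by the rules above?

3

Segments that undergo a rule: /ɡ/ → [ɣ] (rule 2); /d/ → [ð] (rule 2); /l/ → [ɫ] (rule 1).
All other segments surface unchanged.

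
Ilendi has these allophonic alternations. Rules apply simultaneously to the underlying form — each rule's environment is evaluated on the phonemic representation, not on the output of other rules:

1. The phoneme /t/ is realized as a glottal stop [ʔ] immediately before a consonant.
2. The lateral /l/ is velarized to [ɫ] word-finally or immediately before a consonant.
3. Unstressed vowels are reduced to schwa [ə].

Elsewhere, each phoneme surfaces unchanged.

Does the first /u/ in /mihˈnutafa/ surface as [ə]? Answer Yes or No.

/u/ (between /n/ and /t/): rule 3 targets it, but not in an unstressed syllable → unchanged [u].
The actual realization is [u], not [ə].

No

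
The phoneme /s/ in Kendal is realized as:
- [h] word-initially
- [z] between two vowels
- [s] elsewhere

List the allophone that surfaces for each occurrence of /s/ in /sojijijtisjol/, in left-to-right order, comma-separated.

Occurrence 1 (position 1): word-initially → [h].
Occurrence 2 (position 10): no conditioning environment matches → elsewhere allophone [s].

[h], [s]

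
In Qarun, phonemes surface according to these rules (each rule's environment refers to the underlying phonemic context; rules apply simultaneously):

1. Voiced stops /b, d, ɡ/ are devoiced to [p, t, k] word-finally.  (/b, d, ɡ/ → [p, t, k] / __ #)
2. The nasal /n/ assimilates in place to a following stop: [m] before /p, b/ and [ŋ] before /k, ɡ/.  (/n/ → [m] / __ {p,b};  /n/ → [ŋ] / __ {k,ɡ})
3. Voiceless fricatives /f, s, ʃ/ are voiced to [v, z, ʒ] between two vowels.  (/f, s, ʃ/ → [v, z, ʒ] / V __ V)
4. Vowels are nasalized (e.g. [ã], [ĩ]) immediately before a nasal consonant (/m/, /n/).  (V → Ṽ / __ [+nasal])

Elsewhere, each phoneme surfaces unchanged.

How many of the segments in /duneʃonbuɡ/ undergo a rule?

Segments that undergo a rule: /u/ → [ũ] (rule 4); /ʃ/ → [ʒ] (rule 3); /o/ → [õ] (rule 4); /n/ → [m] (rule 2); /ɡ/ → [k] (rule 1).
All other segments surface unchanged.

5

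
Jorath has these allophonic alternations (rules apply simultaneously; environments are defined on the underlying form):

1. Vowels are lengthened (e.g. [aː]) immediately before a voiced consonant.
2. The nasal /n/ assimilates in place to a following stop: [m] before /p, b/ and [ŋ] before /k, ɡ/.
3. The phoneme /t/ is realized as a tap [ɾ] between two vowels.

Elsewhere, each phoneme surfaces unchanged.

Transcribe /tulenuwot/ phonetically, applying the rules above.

[tuːleːnuːwot]

/t/ (word-initial): rule 3 targets it, but not between two vowels → unchanged [t].
/u/ (between /t/ and /l/) occurs before a voiced consonant → [uː] by rule 1.
/l/ — not in any rule's target class → [l].
Rule 1 applies to /e/ (between /l/ and /n/: before a voiced consonant) → [eː].
/n/ — between /e/ and /u/; rule 2 does not apply here → [n].
/u/ (between /n/ and /w/) occurs before a voiced consonant → [uː] by rule 1.
/w/ stays [w].
/o/ (between /w/ and /t/) fails the environment for rule 1, so it stays [o].
/t/ (word-final): rule 3 targets it, but not between two vowels → unchanged [t].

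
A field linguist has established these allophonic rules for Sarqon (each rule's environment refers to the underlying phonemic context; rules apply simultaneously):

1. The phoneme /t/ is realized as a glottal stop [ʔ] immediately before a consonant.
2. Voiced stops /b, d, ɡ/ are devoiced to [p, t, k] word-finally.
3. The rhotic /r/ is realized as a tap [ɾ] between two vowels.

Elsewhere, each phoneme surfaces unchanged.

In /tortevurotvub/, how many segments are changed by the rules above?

Segments that undergo a rule: /r/ → [ɾ] (rule 3); /t/ → [ʔ] (rule 1); /b/ → [p] (rule 2).
All other segments surface unchanged.

3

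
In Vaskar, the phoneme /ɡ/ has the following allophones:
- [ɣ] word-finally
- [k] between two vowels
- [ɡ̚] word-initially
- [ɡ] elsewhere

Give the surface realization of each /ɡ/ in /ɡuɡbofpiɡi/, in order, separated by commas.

Occurrence 1 (position 1): word-initially → [ɡ̚].
Occurrence 2 (position 3): no conditioning environment matches → elsewhere allophone [ɡ].
Occurrence 3 (position 9): between two vowels → [k].

[ɡ̚], [ɡ], [k]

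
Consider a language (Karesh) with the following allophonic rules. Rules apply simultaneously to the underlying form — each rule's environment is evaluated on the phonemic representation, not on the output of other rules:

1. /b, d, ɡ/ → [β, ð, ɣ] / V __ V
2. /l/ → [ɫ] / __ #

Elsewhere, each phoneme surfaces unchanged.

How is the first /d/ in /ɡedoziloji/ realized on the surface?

[ð]

/d/ meets the environment for rule 1 (between two vowels) → [ð].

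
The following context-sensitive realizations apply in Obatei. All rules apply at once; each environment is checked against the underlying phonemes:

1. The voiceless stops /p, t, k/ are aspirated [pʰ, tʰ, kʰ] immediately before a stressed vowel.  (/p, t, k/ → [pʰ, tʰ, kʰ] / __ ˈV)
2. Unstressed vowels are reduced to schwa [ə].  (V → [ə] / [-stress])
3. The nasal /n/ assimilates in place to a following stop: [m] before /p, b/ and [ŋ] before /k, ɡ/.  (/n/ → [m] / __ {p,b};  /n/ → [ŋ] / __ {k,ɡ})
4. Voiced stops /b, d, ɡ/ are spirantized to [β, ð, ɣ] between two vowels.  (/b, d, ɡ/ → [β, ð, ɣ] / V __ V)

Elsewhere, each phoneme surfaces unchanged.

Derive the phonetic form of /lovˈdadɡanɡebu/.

/l/ stays [l].
/o/ — between /l/ and /v/, in an unstressed syllable — surfaces as [ə] (rule 2).
/v/ (between /o/ and /d/) is unaffected → [v].
/d/ (between /v/ and /a/): rule 4 targets it, but not between two vowels → unchanged [d].
/a/ (between /d/ and /d/) is in the target of rule 2 but the environment (in an unstressed syllable) is not met → [a].
/d/ (between /a/ and /ɡ/) is in the target of rule 4 but the environment (between two vowels) is not met → [d].
/ɡ/ (between /d/ and /a/) is in the target of rule 4 but the environment (between two vowels) is not met → [ɡ].
/a/ meets the environment for rule 2 (in an unstressed syllable) → [ə].
/n/ (between /a/ and /ɡ/): before a labial or velar stop, so rule 3 applies → [ŋ].
/ɡ/ (between /n/ and /e/) is in the target of rule 4 but the environment (between two vowels) is not met → [ɡ].
/e/ (between /ɡ/ and /b/) occurs in an unstressed syllable → [ə] by rule 2.
Rule 4 applies to /b/ (between /e/ and /u/: between two vowels) → [β].
/u/ meets the environment for rule 2 (in an unstressed syllable) → [ə].

[ləvˈdadɡəŋɡəβə]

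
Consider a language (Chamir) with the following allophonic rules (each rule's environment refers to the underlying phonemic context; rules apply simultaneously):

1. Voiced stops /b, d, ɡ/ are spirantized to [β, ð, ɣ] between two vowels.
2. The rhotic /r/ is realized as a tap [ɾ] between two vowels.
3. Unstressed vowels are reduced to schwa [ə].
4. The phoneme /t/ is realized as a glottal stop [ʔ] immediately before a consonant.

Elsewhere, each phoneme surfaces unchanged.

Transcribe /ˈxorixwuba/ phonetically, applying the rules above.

[ˈxoɾəxwəβə]

/x/ (word-initial) is unaffected → [x].
/o/ (between /x/ and /r/) is in the target of rule 3 but the environment (in an unstressed syllable) is not met → [o].
/r/ — between /o/ and /i/, between two vowels — surfaces as [ɾ] (rule 2).
/i/ (between /r/ and /x/): in an unstressed syllable, so rule 3 applies → [ə].
/x/ stays [x].
/w/ — not in any rule's target class → [w].
/u/ (between /w/ and /b/) occurs in an unstressed syllable → [ə] by rule 3.
/b/ (between /u/ and /a/): between two vowels, so rule 1 applies → [β].
/a/ meets the environment for rule 3 (in an unstressed syllable) → [ə].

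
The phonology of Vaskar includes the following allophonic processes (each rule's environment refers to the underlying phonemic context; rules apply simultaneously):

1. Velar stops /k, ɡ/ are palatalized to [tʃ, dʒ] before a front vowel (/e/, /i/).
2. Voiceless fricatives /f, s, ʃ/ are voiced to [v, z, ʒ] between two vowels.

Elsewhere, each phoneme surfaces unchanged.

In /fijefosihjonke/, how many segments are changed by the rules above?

Segments that undergo a rule: /f/ → [v] (rule 2); /s/ → [z] (rule 2); /k/ → [tʃ] (rule 1).
All other segments surface unchanged.

3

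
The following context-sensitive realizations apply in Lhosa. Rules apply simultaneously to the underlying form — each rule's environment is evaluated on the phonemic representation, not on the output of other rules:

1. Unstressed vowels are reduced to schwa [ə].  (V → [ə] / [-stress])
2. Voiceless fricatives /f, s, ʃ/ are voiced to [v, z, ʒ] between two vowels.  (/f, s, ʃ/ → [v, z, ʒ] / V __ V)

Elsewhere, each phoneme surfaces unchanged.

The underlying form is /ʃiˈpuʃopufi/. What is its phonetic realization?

/ʃ/ — word-initial; rule 2 does not apply here → [ʃ].
/i/ (between /ʃ/ and /p/) occurs in an unstressed syllable → [ə] by rule 1.
/u/ — between /p/ and /ʃ/; rule 1 does not apply here → [u].
/ʃ/ (between /u/ and /o/) occurs between two vowels → [ʒ] by rule 2.
Rule 1 applies to /o/ (between /ʃ/ and /p/: in an unstressed syllable) → [ə].
/u/ meets the environment for rule 1 (in an unstressed syllable) → [ə].
/f/ — between /u/ and /i/, between two vowels — surfaces as [v] (rule 2).
/i/ (word-final): in an unstressed syllable, so rule 1 applies → [ə].

[ʃəˈpuʒəpəvə]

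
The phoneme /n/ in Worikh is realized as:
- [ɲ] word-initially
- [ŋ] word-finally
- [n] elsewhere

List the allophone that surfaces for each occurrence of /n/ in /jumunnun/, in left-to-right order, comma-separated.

Occurrence 1 (position 5): no conditioning environment matches → elsewhere allophone [n].
Occurrence 2 (position 6): no conditioning environment matches → elsewhere allophone [n].
Occurrence 3 (position 8): word-finally → [ŋ].

[n], [n], [ŋ]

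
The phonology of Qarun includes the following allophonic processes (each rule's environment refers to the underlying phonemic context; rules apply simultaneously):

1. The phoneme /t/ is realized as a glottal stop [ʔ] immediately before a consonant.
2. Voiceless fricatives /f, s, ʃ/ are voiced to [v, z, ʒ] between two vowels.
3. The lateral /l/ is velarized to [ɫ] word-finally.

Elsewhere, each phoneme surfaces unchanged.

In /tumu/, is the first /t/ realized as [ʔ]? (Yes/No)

/t/ (word-initial): rule 1 targets it, but not immediately before a consonant → unchanged [t].
The actual realization is [t], not [ʔ].

No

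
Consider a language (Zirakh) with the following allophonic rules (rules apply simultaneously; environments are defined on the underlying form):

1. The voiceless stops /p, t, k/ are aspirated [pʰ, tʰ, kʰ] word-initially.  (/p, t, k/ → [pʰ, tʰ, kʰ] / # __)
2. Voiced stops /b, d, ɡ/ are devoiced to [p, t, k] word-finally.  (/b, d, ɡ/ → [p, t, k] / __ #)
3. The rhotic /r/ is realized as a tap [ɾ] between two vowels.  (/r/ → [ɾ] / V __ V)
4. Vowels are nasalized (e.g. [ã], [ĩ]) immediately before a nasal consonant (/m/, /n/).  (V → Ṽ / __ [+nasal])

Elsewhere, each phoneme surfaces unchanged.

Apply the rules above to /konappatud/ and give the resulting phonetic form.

/k/ meets the environment for rule 1 (word-initially) → [kʰ].
/o/ (between /k/ and /n/): before a nasal consonant, so rule 4 applies → [õ].
/n/ stays [n].
/a/ (between /n/ and /p/) fails the environment for rule 4, so it stays [a].
/p/ (between /a/ and /p/) is in the target of rule 1 but the environment (word-initially) is not met → [p].
/p/ (between /p/ and /a/) is in the target of rule 1 but the environment (word-initially) is not met → [p].
/a/ (between /p/ and /t/): rule 4 targets it, but not before a nasal consonant → unchanged [a].
/t/ (between /a/ and /u/) fails the environment for rule 1, so it stays [t].
/u/ (between /t/ and /d/) fails the environment for rule 4, so it stays [u].
/d/ (word-final) occurs word-finally → [t] by rule 2.

[kʰõnappatut]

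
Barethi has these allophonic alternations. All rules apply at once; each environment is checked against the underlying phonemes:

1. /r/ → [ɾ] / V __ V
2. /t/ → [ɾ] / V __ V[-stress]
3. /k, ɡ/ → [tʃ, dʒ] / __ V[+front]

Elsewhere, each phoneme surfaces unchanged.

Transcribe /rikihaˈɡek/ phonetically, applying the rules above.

[ritʃihaˈdʒek]

/r/ (word-initial) fails the environment for rule 1, so it stays [r].
/i/ stays [i].
/k/ — between /i/ and /i/, before a front vowel — surfaces as [tʃ] (rule 3).
/i/ stays [i].
/h/ (between /i/ and /a/) is unaffected → [h].
/a/ stays [a].
/ɡ/ (between /a/ and /e/): before a front vowel, so rule 3 applies → [dʒ].
/e/ — not in any rule's target class → [e].
/k/ (word-final) fails the environment for rule 3, so it stays [k].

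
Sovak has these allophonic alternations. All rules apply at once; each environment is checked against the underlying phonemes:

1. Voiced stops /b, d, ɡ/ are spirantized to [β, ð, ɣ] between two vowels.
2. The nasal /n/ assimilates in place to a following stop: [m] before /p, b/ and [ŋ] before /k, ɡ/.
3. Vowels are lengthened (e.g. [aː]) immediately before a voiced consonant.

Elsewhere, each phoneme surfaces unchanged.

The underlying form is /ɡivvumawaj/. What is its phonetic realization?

/ɡ/ (word-initial) fails the environment for rule 1, so it stays [ɡ].
/i/ meets the environment for rule 3 (before a voiced consonant) → [iː].
/u/ (between /v/ and /m/) occurs before a voiced consonant → [uː] by rule 3.
/a/ meets the environment for rule 3 (before a voiced consonant) → [aː].
/a/ (between /w/ and /j/): before a voiced consonant, so rule 3 applies → [aː].

[ɡiːvvuːmaːwaːj]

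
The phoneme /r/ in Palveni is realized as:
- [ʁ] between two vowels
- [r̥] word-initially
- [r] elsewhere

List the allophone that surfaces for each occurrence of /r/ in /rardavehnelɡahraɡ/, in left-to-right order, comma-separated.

[r̥], [r], [r]

Occurrence 1 (position 1): word-initially → [r̥].
Occurrence 2 (position 3): no conditioning environment matches → elsewhere allophone [r].
Occurrence 3 (position 15): no conditioning environment matches → elsewhere allophone [r].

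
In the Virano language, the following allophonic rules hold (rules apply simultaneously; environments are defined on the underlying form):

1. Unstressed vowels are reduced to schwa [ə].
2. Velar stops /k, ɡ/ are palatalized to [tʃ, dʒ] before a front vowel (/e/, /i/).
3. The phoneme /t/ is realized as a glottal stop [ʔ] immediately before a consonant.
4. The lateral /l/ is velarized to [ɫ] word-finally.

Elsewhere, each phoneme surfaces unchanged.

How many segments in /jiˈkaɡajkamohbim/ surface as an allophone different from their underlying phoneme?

5

Segments that undergo a rule: /i/ → [ə] (rule 1); /a/ → [ə] (rule 1); /a/ → [ə] (rule 1); /o/ → [ə] (rule 1); /i/ → [ə] (rule 1).
All other segments surface unchanged.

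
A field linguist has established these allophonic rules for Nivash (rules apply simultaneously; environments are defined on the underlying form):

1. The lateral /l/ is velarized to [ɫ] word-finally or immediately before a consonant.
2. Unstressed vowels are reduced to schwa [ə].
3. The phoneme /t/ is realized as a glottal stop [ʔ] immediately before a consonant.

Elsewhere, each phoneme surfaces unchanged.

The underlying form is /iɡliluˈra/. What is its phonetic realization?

/i/ meets the environment for rule 2 (in an unstressed syllable) → [ə].
/ɡ/ (between /i/ and /l/) is unaffected → [ɡ].
/l/ — between /ɡ/ and /i/; rule 1 does not apply here → [l].
Rule 2 applies to /i/ (between /l/ and /l/: in an unstressed syllable) → [ə].
/l/ (between /i/ and /u/) fails the environment for rule 1, so it stays [l].
/u/ meets the environment for rule 2 (in an unstressed syllable) → [ə].
/r/ — not in any rule's target class → [r].
/a/ (word-final): rule 2 targets it, but not in an unstressed syllable → unchanged [a].

[əɡlələˈra]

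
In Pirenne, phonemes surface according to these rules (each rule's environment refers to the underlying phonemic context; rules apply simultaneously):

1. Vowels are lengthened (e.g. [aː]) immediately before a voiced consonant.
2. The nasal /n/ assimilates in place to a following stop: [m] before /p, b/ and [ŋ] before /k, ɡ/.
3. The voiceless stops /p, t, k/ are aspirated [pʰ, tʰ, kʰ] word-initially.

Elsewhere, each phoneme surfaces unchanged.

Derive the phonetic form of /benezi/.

/e/ (between /b/ and /n/): before a voiced consonant, so rule 1 applies → [eː].
/n/ (between /e/ and /e/): rule 2 targets it, but not before a labial or velar stop → unchanged [n].
Rule 1 applies to /e/ (between /n/ and /z/: before a voiced consonant) → [eː].
/i/ (word-final): rule 1 targets it, but not before a voiced consonant → unchanged [i].

[beːneːzi]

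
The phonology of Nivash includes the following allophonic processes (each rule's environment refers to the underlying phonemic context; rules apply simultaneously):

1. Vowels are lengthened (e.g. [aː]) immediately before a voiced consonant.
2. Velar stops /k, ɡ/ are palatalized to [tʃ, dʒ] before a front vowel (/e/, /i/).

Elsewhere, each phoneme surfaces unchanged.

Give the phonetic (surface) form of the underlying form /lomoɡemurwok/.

/o/ meets the environment for rule 1 (before a voiced consonant) → [oː].
/o/ (between /m/ and /ɡ/) occurs before a voiced consonant → [oː] by rule 1.
/ɡ/ meets the environment for rule 2 (before a front vowel) → [dʒ].
/e/ — between /ɡ/ and /m/, before a voiced consonant — surfaces as [eː] (rule 1).
Rule 1 applies to /u/ (between /m/ and /r/: before a voiced consonant) → [uː].
/o/ — between /w/ and /k/; rule 1 does not apply here → [o].
/k/ — word-final; rule 2 does not apply here → [k].

[loːmoːdʒeːmuːrwok]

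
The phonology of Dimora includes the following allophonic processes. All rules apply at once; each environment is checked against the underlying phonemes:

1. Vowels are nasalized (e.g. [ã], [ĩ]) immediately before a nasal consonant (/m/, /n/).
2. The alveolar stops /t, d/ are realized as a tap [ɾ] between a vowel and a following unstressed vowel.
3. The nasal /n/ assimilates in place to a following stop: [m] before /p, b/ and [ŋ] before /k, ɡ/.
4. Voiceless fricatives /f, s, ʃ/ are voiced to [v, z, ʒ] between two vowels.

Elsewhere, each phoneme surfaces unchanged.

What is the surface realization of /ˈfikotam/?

[ˈfikoɾãm]

/f/ (word-initial): rule 4 targets it, but not between two vowels → unchanged [f].
/i/ (between /f/ and /k/) is in the target of rule 1 but the environment (before a nasal consonant) is not met → [i].
/k/ stays [k].
/o/ (between /k/ and /t/): rule 1 targets it, but not before a nasal consonant → unchanged [o].
Rule 2 applies to /t/ (between /o/ and /a/: between a vowel and a following unstressed vowel) → [ɾ].
/a/ — between /t/ and /m/, before a nasal consonant — surfaces as [ã] (rule 1).
/m/ stays [m].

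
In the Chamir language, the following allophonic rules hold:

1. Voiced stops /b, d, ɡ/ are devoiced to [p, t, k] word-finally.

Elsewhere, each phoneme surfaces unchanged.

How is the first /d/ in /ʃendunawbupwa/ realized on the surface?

/d/ (between /n/ and /u/) is in the target of rule 1 but the environment (word-finally) is not met → [d].

[d]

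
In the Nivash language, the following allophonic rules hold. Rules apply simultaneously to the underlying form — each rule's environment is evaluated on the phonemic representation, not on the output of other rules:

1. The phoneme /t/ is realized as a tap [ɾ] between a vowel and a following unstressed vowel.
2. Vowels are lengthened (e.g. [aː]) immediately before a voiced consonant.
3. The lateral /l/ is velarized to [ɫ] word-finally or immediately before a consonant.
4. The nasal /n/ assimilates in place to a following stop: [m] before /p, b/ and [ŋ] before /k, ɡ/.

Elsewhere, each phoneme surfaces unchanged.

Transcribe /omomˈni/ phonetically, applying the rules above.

[oːmoːmˈni]

/o/ (word-initial): before a voiced consonant, so rule 2 applies → [oː].
/m/ — not in any rule's target class → [m].
/o/ — between /m/ and /m/, before a voiced consonant — surfaces as [oː] (rule 2).
/m/ (between /o/ and /n/): no rule targets it → [m].
/n/ (between /m/ and /i/) is in the target of rule 4 but the environment (before a labial or velar stop) is not met → [n].
/i/ (word-final): rule 2 targets it, but not before a voiced consonant → unchanged [i].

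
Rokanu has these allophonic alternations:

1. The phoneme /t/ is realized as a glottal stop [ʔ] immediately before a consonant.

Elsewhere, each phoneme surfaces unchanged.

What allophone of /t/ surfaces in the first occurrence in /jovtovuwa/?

/t/ (between /v/ and /o/) fails the environment for rule 1, so it stays [t].

[t]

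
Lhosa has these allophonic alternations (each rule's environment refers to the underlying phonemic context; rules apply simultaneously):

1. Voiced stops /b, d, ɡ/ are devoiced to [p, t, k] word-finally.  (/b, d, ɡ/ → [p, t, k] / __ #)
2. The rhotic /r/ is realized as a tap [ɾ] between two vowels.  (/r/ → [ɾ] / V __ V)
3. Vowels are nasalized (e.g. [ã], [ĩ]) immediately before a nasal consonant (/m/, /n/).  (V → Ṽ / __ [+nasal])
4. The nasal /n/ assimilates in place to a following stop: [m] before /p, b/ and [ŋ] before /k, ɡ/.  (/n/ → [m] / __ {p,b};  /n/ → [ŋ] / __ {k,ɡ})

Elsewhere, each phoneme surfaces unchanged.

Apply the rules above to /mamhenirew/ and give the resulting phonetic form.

/a/ (between /m/ and /m/): before a nasal consonant, so rule 3 applies → [ã].
/e/ (between /h/ and /n/) occurs before a nasal consonant → [ẽ] by rule 3.
/n/ (between /e/ and /i/): rule 4 targets it, but not before a labial or velar stop → unchanged [n].
/i/ (between /n/ and /r/): rule 3 targets it, but not before a nasal consonant → unchanged [i].
/r/ — between /i/ and /e/, between two vowels — surfaces as [ɾ] (rule 2).
/e/ (between /r/ and /w/) fails the environment for rule 3, so it stays [e].

[mãmhẽniɾew]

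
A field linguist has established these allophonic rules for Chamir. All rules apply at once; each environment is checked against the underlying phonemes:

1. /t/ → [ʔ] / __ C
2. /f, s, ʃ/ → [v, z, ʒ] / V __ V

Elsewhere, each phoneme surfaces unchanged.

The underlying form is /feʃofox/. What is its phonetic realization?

/f/ (word-initial) fails the environment for rule 2, so it stays [f].
/e/ (between /f/ and /ʃ/): no rule targets it → [e].
/ʃ/ meets the environment for rule 2 (between two vowels) → [ʒ].
/o/ stays [o].
/f/ (between /o/ and /o/): between two vowels, so rule 2 applies → [v].
/o/ (between /f/ and /x/) is unaffected → [o].
/x/ (word-final) is unaffected → [x].

[feʒovox]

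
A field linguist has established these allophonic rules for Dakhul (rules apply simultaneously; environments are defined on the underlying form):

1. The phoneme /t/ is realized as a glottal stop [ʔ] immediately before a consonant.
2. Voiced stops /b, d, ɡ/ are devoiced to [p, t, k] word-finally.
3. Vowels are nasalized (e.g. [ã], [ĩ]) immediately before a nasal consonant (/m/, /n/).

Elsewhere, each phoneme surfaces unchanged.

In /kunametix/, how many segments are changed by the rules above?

2

Segments that undergo a rule: /u/ → [ũ] (rule 3); /a/ → [ã] (rule 3).
All other segments surface unchanged.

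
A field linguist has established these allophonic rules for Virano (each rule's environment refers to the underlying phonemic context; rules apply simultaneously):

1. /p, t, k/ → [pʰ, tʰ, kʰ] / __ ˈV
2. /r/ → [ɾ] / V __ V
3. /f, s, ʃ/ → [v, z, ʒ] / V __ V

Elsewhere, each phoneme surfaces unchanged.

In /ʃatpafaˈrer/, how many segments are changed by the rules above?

Segments that undergo a rule: /f/ → [v] (rule 3); /r/ → [ɾ] (rule 2).
All other segments surface unchanged.

2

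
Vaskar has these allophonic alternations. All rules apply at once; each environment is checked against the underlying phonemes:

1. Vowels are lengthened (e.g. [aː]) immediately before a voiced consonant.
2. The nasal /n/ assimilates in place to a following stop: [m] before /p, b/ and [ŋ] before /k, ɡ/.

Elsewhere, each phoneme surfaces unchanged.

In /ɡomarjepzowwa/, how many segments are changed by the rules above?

Segments that undergo a rule: /o/ → [oː] (rule 1); /a/ → [aː] (rule 1); /o/ → [oː] (rule 1).
All other segments surface unchanged.

3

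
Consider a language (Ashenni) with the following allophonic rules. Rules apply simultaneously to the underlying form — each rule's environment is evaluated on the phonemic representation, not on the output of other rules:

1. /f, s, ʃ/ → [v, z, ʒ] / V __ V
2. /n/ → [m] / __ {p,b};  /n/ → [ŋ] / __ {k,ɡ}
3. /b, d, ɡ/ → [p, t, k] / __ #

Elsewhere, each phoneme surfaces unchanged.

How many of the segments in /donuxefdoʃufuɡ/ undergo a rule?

Segments that undergo a rule: /ʃ/ → [ʒ] (rule 1); /f/ → [v] (rule 1); /ɡ/ → [k] (rule 3).
All other segments surface unchanged.

3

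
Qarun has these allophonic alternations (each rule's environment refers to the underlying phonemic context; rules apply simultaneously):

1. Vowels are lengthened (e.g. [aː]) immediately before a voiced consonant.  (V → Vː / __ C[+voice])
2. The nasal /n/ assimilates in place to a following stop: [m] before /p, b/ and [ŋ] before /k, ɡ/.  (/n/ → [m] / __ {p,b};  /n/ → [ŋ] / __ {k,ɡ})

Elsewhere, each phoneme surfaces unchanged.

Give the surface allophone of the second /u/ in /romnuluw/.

[uː]

/u/ (between /l/ and /w/) occurs before a voiced consonant → [uː] by rule 1.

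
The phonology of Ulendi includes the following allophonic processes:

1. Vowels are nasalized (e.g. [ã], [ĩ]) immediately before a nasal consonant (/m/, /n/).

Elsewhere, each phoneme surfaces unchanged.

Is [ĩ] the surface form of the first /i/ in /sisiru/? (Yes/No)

No

/i/ (between /s/ and /s/) is in the target of rule 1 but the environment (before a nasal consonant) is not met → [i].
The actual realization is [i], not [ĩ].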